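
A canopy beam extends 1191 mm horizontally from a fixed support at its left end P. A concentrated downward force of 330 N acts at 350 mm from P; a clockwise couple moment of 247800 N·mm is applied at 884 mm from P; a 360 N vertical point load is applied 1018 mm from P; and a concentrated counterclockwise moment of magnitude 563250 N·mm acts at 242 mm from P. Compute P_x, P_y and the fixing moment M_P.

ΣF_x = 0: P_x = 0.
ΣF_y = 0: P_y − 330 − 360 = 0 → P_y = 690.0 N.
ΣM about P: M_P − 330·350 − 247800 − 360·1018 + 563250 = 0 → M_P = 166500 N·mm.

P_x = 0, P_y = 690.0 N, M_P = 166500 N·mm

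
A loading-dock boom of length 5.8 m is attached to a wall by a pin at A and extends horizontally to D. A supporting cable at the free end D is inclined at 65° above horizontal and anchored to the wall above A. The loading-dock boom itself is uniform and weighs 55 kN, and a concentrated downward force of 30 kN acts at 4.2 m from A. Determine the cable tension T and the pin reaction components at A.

T = 54.31 kN, A_x = 22.95 kN, A_y = 35.78 kN

ΣM about A: T·sin65°·5.8 − 55·2.9 − 30·4.2 = 0 → T = 285.5/(5.8·0.906308) = 54.3128 ≈ 54.31 kN.
ΣF_x = 0: A_x − T·cos65° = 0 → A_x = 54.3128 × 0.422618 = 22.95 kN.
ΣF_y = 0: A_y + T·sin65° − 55 − 30 = 0 → A_y = 85 − 54.3128 × 0.906308 = 35.78 kN.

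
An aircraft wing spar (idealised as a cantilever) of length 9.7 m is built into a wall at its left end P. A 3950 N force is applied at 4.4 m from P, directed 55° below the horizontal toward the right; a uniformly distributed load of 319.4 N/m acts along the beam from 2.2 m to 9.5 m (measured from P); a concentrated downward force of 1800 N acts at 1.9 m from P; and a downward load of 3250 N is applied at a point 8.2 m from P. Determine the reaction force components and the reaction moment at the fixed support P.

P_x = -2266 N, P_y = 10620 N, M_P = 57950 N·m

Resultant of the distributed load: 319.4 × 7.3 = 2331.62 N at 5.85 m from P.
ΣF_x = 0: P_x + 3950·cos55° = 0 → P_x = -2266 N.
ΣF_y = 0: P_y − 3950·sin55° − 319.4·7.3 − 1800 − 3250 = 0 → P_y = 10620 N.
ΣM about P: M_P − 3950·sin55°·4.4 − (319.4·7.3)·5.85 − 1800·1.9 − 3250·8.2 = 0 → M_P = 57950 N·m.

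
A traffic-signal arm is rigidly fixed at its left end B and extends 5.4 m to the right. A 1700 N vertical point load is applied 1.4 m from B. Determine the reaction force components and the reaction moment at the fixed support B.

B_x = 0, B_y = 1700 N, M_B = 2380 N·m

ΣF_x = 0: B_x = 0.
ΣF_y = 0: B_y − 1700 = 0 → B_y = 1700 N.
ΣM about B: M_B − 1700·1.4 = 0 → M_B = 2380 N·m.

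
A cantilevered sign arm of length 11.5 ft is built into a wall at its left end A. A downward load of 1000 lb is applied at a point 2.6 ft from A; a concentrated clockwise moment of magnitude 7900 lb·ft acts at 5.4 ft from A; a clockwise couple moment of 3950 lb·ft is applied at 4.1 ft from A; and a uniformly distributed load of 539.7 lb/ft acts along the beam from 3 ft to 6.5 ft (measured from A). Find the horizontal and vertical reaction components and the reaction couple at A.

A_x = 0, A_y = 2889 lb, M_A = 23420 lb·ft

Resultant of the distributed load: 539.7 × 3.5 = 1888.95 lb at 4.75 ft from A.
ΣF_x = 0: A_x = 0.
ΣF_y = 0: A_y − 1000 − 539.7·3.5 = 0 → A_y = 2889 lb.
ΣM about A: M_A − 1000·2.6 − 7900 − 3950 − (539.7·3.5)·4.75 = 0 → M_A = 23420 lb·ft.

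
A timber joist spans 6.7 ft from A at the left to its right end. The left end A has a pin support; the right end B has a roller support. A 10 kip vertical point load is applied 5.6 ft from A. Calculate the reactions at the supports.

A_x = 0, A_y = 1.642 kip, B_y = 8.358 kip

ΣM about A: B_y·6.7 − 10·5.6 = 0 → B_y = 56/6.7 = 8.35821 ≈ 8.358 kip.
ΣF_y = 0: A_y + 8.35821 − 10 = 0 → A_y = 1.642 kip.
ΣF_x = 0: no horizontal applied forces, so A_x = 0.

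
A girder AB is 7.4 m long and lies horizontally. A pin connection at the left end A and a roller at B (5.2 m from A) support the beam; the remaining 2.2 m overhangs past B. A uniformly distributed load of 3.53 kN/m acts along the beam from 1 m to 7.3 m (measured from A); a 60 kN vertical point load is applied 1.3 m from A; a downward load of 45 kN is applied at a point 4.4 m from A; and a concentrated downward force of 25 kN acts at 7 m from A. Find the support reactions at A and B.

A_x = 0, A_y = 47.76 kN, B_y = 104.5 kN

Resultant of the distributed load: 3.53 × 6.3 = 22.239 kN at 4.15 m from A.
Moments about A: B_y·5.2 − (3.53·6.3)·4.15 − 60·1.3 − 45·4.4 − 25·7 = 0 → B_y = 543.29185/5.2 = 104.479 ≈ 104.5 kN.
ΣF_y = 0: A_y + 104.479 − 3.53·6.3 − 60 − 45 − 25 = 0 → A_y = 47.76 kN.
ΣF_x = 0: no horizontal applied forces, so A_x = 0.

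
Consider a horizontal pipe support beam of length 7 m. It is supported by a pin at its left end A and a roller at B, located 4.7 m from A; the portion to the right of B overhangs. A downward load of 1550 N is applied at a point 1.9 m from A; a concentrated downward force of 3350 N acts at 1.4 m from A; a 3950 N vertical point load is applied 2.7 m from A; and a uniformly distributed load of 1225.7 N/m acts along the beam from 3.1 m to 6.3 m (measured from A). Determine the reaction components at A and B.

Resultant of the distributed load: 1225.7 × 3.2 = 3922.24 N at 4.7 m from A.
Moments about A: B_y·4.7 − 1550·1.9 − 3350·1.4 − 3950·2.7 − (1225.7·3.2)·4.7 = 0 → B_y = 36734.528/4.7 = 7815.86 ≈ 7816 N.
ΣF_y = 0: A_y + 7815.86 − 1550 − 3350 − 3950 − 1225.7·3.2 = 0 → A_y = 4956 N.
ΣF_x = 0: no horizontal applied forces, so A_x = 0.

A_x = 0, A_y = 4956 N, B_y = 7816 N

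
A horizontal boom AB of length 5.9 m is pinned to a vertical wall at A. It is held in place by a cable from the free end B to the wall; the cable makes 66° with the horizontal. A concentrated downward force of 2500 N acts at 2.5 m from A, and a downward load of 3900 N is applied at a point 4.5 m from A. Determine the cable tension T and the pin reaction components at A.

ΣM about A: T·sin66°·5.9 − 2500·2.5 − 3900·4.5 = 0 → T = 23800/(5.9·0.913545) = 4415.65 ≈ 4416 N.
ΣF_x = 0: A_x − T·cos66° = 0 → A_x = 4415.65 × 0.406737 = 1796 N.
ΣF_y = 0: A_y + T·sin66° − 2500 − 3900 = 0 → A_y = 6400 − 4415.65 × 0.913545 = 2366 N.

T = 4416 N, A_x = 1796 N, A_y = 2366 N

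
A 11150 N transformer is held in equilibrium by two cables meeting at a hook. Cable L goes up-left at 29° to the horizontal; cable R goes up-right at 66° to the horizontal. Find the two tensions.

T_L = 4552 N, T_R = 9789 N

ΣF_x = 0: −T_L·cos29° + T_R·cos66° = 0 → T_R = 2.15033·T_L.
ΣF_y = 0: T_L·sin29° + T_R·sin66° = 11150.
Substitute: T_L·(0.48481 + 2.15033·0.913545) = 11150 → T_L = 4552.45 ≈ 4552 N.
Then T_R = 2.15033 × 4552.45 = 9789 N.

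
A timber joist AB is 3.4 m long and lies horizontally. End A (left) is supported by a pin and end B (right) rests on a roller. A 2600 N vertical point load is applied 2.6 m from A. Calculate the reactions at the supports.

ΣM about A: B_y·3.4 − 2600·2.6 = 0 → B_y = 6760/3.4 = 1988.24 ≈ 1988 N.
ΣF_y = 0: A_y + 1988.24 − 2600 = 0 → A_y = 611.8 N.
ΣF_x = 0: no horizontal applied forces, so A_x = 0.

A_x = 0, A_y = 611.8 N, B_y = 1988 N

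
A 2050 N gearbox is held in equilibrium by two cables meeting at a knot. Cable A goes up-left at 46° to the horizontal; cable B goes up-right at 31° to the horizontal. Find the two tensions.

ΣF_x = 0: −T_A·cos46° + T_B·cos31° = 0 → T_B = 0.810412·T_A.
ΣF_y = 0: T_A·sin46° + T_B·sin31° = 2050.
Substitute: T_A·(0.71934 + 0.810412·0.515038) = 2050 → T_A = 1803.41 ≈ 1803 N.
Then T_B = 0.810412 × 1803.41 = 1462 N.

T_A = 1803 N, T_B = 1462 N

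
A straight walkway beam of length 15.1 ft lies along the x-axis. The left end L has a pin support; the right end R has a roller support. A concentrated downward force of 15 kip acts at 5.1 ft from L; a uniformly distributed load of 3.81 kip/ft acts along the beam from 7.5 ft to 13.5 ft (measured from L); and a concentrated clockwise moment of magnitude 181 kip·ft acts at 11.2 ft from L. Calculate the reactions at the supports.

Resultant of the distributed load: 3.81 × 6 = 22.86 kip at 10.5 ft from L.
ΣM about L: R_y·15.1 − 15·5.1 − (3.81·6)·10.5 − 181 = 0 → R_y = 497.53/15.1 = 32.949 ≈ 32.95 kip.
ΣF_y = 0: L_y + 32.949 − 15 − 3.81·6 = 0 → L_y = 4.911 kip.
ΣF_x = 0: no horizontal applied forces, so L_x = 0.

L_x = 0, L_y = 4.911 kip, R_y = 32.95 kip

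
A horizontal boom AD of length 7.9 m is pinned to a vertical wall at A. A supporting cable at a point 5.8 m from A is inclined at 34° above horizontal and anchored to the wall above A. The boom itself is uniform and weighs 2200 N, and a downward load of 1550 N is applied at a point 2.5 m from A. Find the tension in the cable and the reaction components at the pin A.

T = 3874 N, A_x = 3212 N, A_y = 1584 N

ΣM about A: T·sin34°·5.8 − 2200·3.95 − 1550·2.5 = 0 → T = 12565/(5.8·0.559193) = 3874.12 ≈ 3874 N.
ΣF_x = 0: A_x − T·cos34° = 0 → A_x = 3874.12 × 0.829038 = 3212 N.
ΣF_y = 0: A_y + T·sin34° − 2200 − 1550 = 0 → A_y = 3750 − 3874.12 × 0.559193 = 1584 N.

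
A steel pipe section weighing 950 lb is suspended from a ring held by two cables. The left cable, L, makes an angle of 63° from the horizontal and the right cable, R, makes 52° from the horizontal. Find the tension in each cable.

T_L = 645.3 lb, T_R = 475.9 lb

ΣF_x = 0: −T_L·cos63° + T_R·cos52° = 0 → T_R = 0.737403·T_L.
ΣF_y = 0: T_L·sin63° + T_R·sin52° = 950.
Substitute: T_L·(0.891007 + 0.737403·0.788011) = 950 → T_L = 645.342 ≈ 645.3 lb.
Then T_R = 0.737403 × 645.342 = 475.9 lb.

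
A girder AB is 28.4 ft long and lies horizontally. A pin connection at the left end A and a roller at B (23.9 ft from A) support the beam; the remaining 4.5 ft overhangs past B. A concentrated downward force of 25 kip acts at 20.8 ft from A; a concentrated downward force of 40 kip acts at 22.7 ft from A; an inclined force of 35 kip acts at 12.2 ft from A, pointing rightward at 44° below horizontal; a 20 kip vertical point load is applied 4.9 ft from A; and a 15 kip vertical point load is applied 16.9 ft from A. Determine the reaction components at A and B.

A_x = -25.18 kip, A_y = 37.45 kip, B_y = 86.87 kip

Taking moments about A: B_y·23.9 − 25·20.8 − 40·22.7 − 35·sin44°·12.2 − 20·4.9 − 15·16.9 = 0 → B_y = 2076.12/23.9 = 86.8669 ≈ 86.87 kip.
ΣF_y = 0: A_y + 86.8669 − 25 − 40 − 35·sin44° − 20 − 15 = 0 → A_y = 37.45 kip.
ΣF_x = 0: A_x + 35·cos44° = 0 → A_x = -25.18 kip.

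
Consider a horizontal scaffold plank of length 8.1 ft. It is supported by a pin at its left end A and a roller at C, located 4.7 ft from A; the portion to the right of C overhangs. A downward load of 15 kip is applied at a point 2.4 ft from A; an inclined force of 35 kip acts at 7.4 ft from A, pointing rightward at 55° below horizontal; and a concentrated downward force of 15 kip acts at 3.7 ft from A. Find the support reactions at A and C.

A_x = -20.08 kip, A_y = -5.938 kip, C_y = 64.61 kip

Moments about A: C_y·4.7 − 15·2.4 − 35·sin55°·7.4 − 15·3.7 = 0 → C_y = 303.66/4.7 = 64.6085 ≈ 64.61 kip.
ΣF_y = 0: A_y + 64.6085 − 15 − 35·sin55° − 15 = 0 → A_y = -5.938 kip.
ΣF_x = 0: A_x + 35·cos55° = 0 → A_x = -20.08 kip.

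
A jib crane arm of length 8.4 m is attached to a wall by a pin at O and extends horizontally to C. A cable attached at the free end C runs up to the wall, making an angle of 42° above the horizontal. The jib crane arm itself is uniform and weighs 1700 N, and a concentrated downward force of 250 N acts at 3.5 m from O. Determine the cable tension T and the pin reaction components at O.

T = 1426 N, O_x = 1060 N, O_y = 995.8 N

ΣM about O: T·sin42°·8.4 − 1700·4.2 − 250·3.5 = 0 → T = 8015/(8.4·0.669131) = 1425.98 ≈ 1426 N.
ΣF_x = 0: O_x − T·cos42° = 0 → O_x = 1425.98 × 0.743145 = 1060 N.
ΣF_y = 0: O_y + T·sin42° − 1700 − 250 = 0 → O_y = 1950 − 1425.98 × 0.669131 = 995.8 N.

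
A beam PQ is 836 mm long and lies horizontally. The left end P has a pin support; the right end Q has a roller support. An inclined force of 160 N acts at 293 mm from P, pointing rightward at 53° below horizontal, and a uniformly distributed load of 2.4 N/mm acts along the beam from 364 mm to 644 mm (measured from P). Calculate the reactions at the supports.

Resultant of the distributed load: 2.4 × 280 = 672 N at 504 mm from P.
Moments about P: Q_y·836 − 160·sin53°·293 − (2.4·280)·504 = 0 → Q_y = 376128/836 = 449.914 ≈ 449.9 N.
ΣF_y = 0: P_y + 449.914 − 160·sin53° − 2.4·280 = 0 → P_y = 349.9 N.
ΣF_x = 0: P_x + 160·cos53° = 0 → P_x = -96.29 N.

P_x = -96.29 N, P_y = 349.9 N, Q_y = 449.9 N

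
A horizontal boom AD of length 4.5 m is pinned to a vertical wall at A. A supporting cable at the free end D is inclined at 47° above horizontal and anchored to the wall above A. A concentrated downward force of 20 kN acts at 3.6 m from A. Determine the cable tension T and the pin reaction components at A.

ΣM about A: T·sin47°·4.5 − 20·3.6 = 0 → T = 72/(4.5·0.731354) = 21.8772 ≈ 21.88 kN.
ΣF_x = 0: A_x − T·cos47° = 0 → A_x = 21.8772 × 0.681998 = 14.92 kN.
ΣF_y = 0: A_y + T·sin47° − 20 = 0 → A_y = 20 − 21.8772 × 0.731354 = 4.000 kN.

T = 21.88 kN, A_x = 14.92 kN, A_y = 4.000 kN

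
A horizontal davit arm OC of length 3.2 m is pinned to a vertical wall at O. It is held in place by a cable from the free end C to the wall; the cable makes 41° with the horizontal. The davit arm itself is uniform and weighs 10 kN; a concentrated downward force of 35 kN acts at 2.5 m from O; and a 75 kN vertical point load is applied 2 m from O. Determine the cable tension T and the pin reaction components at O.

T = 120.7 kN, O_x = 91.13 kN, O_y = 40.78 kN

ΣM about O: T·sin41°·3.2 − 10·1.6 − 35·2.5 − 75·2 = 0 → T = 253.5/(3.2·0.656059) = 120.749 ≈ 120.7 kN.
ΣF_x = 0: O_x − T·cos41° = 0 → O_x = 120.749 × 0.75471 = 91.13 kN.
ΣF_y = 0: O_y + T·sin41° − 10 − 35 − 75 = 0 → O_y = 120 − 120.749 × 0.656059 = 40.78 kN.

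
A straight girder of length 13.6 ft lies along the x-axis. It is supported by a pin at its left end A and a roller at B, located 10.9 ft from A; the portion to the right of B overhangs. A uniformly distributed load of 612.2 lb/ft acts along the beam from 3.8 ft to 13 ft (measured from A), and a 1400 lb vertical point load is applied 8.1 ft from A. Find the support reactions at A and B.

A_x = 0, A_y = 1651 lb, B_y = 5381 lb

Resultant of the distributed load: 612.2 × 9.2 = 5632.24 lb at 8.4 ft from A.
Moments about A: B_y·10.9 − (612.2·9.2)·8.4 − 1400·8.1 = 0 → B_y = 58650.816/10.9 = 5380.81 ≈ 5381 lb.
ΣF_y = 0: A_y + 5380.81 − 612.2·9.2 − 1400 = 0 → A_y = 1651 lb.
ΣF_x = 0: no horizontal applied forces, so A_x = 0.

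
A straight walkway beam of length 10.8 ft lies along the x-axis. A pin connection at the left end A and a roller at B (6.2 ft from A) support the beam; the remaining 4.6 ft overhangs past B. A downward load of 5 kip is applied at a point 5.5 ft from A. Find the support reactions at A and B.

A_x = 0, A_y = 0.5645 kip, B_y = 4.435 kip

ΣM about A: B_y·6.2 − 5·5.5 = 0 → B_y = 27.5/6.2 = 4.43548 ≈ 4.435 kip.
ΣF_y = 0: A_y + 4.43548 − 5 = 0 → A_y = 0.5645 kip.
ΣF_x = 0: no horizontal applied forces, so A_x = 0.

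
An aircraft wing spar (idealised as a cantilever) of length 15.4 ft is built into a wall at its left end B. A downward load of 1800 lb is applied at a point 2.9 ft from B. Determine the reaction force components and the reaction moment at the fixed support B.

B_x = 0, B_y = 1800 lb, M_B = 5220 lb·ft

ΣF_x = 0: B_x = 0.
ΣF_y = 0: B_y − 1800 = 0 → B_y = 1800 lb.
ΣM about B: M_B − 1800·2.9 = 0 → M_B = 5220 lb·ft.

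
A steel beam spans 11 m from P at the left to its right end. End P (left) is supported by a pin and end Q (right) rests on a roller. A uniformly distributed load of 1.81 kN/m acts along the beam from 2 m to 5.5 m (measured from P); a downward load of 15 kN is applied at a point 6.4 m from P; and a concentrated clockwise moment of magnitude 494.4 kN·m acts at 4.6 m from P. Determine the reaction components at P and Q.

P_x = 0, P_y = -34.50 kN, Q_y = 55.83 kN

Resultant of the distributed load: 1.81 × 3.5 = 6.335 kN at 3.75 m from P.
Moments about P: Q_y·11 − (1.81·3.5)·3.75 − 15·6.4 − 494.4 = 0 → Q_y = 614.15625/11 = 55.8324 ≈ 55.83 kN.
ΣF_y = 0: P_y + 55.8324 − 1.81·3.5 − 15 = 0 → P_y = -34.50 kN.
ΣF_x = 0: no horizontal applied forces, so P_x = 0.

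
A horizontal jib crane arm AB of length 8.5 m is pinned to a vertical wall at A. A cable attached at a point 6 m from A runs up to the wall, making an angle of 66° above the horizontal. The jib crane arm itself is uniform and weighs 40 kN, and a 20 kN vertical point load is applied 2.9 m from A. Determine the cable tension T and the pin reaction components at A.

ΣM about A: T·sin66°·6 − 40·4.25 − 20·2.9 = 0 → T = 228/(6·0.913545) = 41.5962 ≈ 41.60 kN.
ΣF_x = 0: A_x − T·cos66° = 0 → A_x = 41.5962 × 0.406737 = 16.92 kN.
ΣF_y = 0: A_y + T·sin66° − 40 − 20 = 0 → A_y = 60 − 41.5962 × 0.913545 = 22.00 kN.

T = 41.60 kN, A_x = 16.92 kN, A_y = 22.00 kN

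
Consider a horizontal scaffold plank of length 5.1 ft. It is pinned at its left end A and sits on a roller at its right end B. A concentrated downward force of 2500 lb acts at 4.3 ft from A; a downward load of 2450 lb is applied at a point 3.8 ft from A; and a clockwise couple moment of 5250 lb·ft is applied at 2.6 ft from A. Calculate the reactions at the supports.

A_x = 0, A_y = -12.75 lb, B_y = 4963 lb

Taking moments about A: B_y·5.1 − 2500·4.3 − 2450·3.8 − 5250 = 0 → B_y = 25310/5.1 = 4962.75 ≈ 4963 lb.
ΣF_y = 0: A_y + 4962.75 − 2500 − 2450 = 0 → A_y = -12.75 lb.
ΣF_x = 0: no horizontal applied forces, so A_x = 0.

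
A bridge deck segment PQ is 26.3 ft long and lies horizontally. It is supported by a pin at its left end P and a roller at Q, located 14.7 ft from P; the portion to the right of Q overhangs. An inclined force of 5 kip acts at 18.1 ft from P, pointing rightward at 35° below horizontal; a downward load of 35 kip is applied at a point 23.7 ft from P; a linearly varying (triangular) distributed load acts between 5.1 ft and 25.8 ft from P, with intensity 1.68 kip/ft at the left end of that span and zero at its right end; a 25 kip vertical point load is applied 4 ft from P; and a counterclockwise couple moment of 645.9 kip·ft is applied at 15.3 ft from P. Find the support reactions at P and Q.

P_x = -4.096 kip, P_y = 43.24 kip, Q_y = 37.02 kip

Resultant of the triangular load: ½ × 1.68 × 20.7 = 17.388 kip, acting at 12 ft from P (one-third of the span from the peak).
Moments about P: Q_y·14.7 − 5·sin35°·18.1 − 35·23.7 − (½·1.68·20.7)·12 − 25·4 + 645.9 = 0 → Q_y = 544.165/14.7 = 37.018 ≈ 37.02 kip.
ΣF_y = 0: P_y + 37.018 − 5·sin35° − 35 − ½·1.68·20.7 − 25 = 0 → P_y = 43.24 kip.
ΣF_x = 0: P_x + 5·cos35° = 0 → P_x = -4.096 kip.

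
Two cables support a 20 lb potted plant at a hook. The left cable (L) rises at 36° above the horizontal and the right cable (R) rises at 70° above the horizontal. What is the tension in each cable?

T_L = 7.116 lb, T_R = 16.83 lb

ΣF_x = 0: −T_L·cos36° + T_R·cos70° = 0 → T_R = 2.36541·T_L.
ΣF_y = 0: T_L·sin36° + T_R·sin70° = 20.
Substitute: T_L·(0.587785 + 2.36541·0.939693) = 20 → T_L = 7.11606 ≈ 7.116 lb.
Then T_R = 2.36541 × 7.11606 = 16.83 lb.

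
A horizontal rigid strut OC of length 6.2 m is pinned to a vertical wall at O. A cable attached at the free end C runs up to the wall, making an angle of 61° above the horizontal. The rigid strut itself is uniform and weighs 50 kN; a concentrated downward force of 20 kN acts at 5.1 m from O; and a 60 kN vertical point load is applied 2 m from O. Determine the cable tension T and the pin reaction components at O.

T = 69.52 kN, O_x = 33.71 kN, O_y = 69.19 kN

ΣM about O: T·sin61°·6.2 − 50·3.1 − 20·5.1 − 60·2 = 0 → T = 377/(6.2·0.87462) = 69.5233 ≈ 69.52 kN.
ΣF_x = 0: O_x − T·cos61° = 0 → O_x = 69.5233 × 0.48481 = 33.71 kN.
ΣF_y = 0: O_y + T·sin61° − 50 − 20 − 60 = 0 → O_y = 130 − 69.5233 × 0.87462 = 69.19 kN.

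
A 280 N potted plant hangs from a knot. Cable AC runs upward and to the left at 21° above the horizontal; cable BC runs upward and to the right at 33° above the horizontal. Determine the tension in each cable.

ΣF_x = 0: −T_AC·cos21° + T_BC·cos33° = 0 → T_BC = 1.11317·T_AC.
ΣF_y = 0: T_AC·sin21° + T_BC·sin33° = 280.
Substitute: T_AC·(0.358368 + 1.11317·0.544639) = 280 → T_AC = 290.263 ≈ 290.3 N.
Then T_BC = 1.11317 × 290.263 = 323.1 N.

T_AC = 290.3 N, T_BC = 323.1 N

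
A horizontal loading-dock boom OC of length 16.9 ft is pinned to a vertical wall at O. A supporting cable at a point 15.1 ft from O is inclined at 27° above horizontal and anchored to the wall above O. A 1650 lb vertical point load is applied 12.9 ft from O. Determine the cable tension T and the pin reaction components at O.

T = 3105 lb, O_x = 2767 lb, O_y = 240.4 lb

ΣM about O: T·sin27°·15.1 − 1650·12.9 = 0 → T = 21285/(15.1·0.45399) = 3104.92 ≈ 3105 lb.
ΣF_x = 0: O_x − T·cos27° = 0 → O_x = 3104.92 × 0.891007 = 2767 lb.
ΣF_y = 0: O_y + T·sin27° − 1650 = 0 → O_y = 1650 − 3104.92 × 0.45399 = 240.4 lb.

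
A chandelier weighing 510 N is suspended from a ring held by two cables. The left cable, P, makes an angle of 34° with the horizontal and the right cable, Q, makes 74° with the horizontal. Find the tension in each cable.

ΣF_x = 0: −T_P·cos34° + T_Q·cos74° = 0 → T_Q = 3.00771·T_P.
ΣF_y = 0: T_P·sin34° + T_Q·sin74° = 510.
Substitute: T_P·(0.559193 + 3.00771·0.961262) = 510 → T_P = 147.809 ≈ 147.8 N.
Then T_Q = 3.00771 × 147.809 = 444.6 N.

T_P = 147.8 N, T_Q = 444.6 N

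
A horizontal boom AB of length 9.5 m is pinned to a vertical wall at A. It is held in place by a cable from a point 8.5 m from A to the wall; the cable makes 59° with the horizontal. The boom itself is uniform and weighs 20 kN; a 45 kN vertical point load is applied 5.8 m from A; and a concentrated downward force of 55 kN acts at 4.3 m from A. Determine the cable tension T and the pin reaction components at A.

ΣM about A: T·sin59°·8.5 − 20·4.75 − 45·5.8 − 55·4.3 = 0 → T = 592.5/(8.5·0.857167) = 81.3212 ≈ 81.32 kN.
ΣF_x = 0: A_x − T·cos59° = 0 → A_x = 81.3212 × 0.515038 = 41.88 kN.
ΣF_y = 0: A_y + T·sin59° − 20 − 45 − 55 = 0 → A_y = 120 − 81.3212 × 0.857167 = 50.29 kN.

T = 81.32 kN, A_x = 41.88 kN, A_y = 50.29 kN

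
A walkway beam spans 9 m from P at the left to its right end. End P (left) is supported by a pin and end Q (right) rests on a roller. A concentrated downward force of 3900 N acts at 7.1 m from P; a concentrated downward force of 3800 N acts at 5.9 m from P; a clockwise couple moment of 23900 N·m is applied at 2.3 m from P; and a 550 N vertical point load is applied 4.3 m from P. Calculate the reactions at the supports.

ΣM about P: Q_y·9 − 3900·7.1 − 3800·5.9 − 23900 − 550·4.3 = 0 → Q_y = 76375/9 = 8486.11 ≈ 8486 N.
ΣF_y = 0: P_y + 8486.11 − 3900 − 3800 − 550 = 0 → P_y = -236.1 N.
ΣF_x = 0: no horizontal applied forces, so P_x = 0.

P_x = 0, P_y = -236.1 N, Q_y = 8486 N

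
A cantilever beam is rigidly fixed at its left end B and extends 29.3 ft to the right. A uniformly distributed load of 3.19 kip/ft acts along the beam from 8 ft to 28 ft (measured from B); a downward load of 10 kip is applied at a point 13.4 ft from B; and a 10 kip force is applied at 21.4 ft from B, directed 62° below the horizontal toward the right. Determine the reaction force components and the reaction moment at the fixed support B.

Resultant of the distributed load: 3.19 × 20 = 63.8 kip at 18 ft from B.
ΣF_x = 0: B_x + 10·cos62° = 0 → B_x = -4.695 kip.
ΣF_y = 0: B_y − 3.19·20 − 10 − 10·sin62° = 0 → B_y = 82.63 kip.
ΣM about B: M_B − (3.19·20)·18 − 10·13.4 − 10·sin62°·21.4 = 0 → M_B = 1471 kip·ft.

B_x = -4.695 kip, B_y = 82.63 kip, M_B = 1471 kip·ft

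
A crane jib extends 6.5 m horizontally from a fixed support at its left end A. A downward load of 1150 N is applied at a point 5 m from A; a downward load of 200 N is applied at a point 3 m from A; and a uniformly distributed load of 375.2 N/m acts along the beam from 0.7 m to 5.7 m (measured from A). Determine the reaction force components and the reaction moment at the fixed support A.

Resultant of the distributed load: 375.2 × 5 = 1876 N at 3.2 m from A.
ΣF_x = 0: A_x = 0.
ΣF_y = 0: A_y − 1150 − 200 − 375.2·5 = 0 → A_y = 3226 N.
ΣM about A: M_A − 1150·5 − 200·3 − (375.2·5)·3.2 = 0 → M_A = 12350 N·m.

A_x = 0, A_y = 3226 N, M_A = 12350 N·m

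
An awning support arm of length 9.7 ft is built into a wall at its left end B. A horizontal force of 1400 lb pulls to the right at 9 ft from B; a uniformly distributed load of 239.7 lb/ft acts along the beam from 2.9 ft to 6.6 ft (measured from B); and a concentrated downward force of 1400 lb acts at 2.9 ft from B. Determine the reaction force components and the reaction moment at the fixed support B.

Resultant of the distributed load: 239.7 × 3.7 = 886.89 lb at 4.75 ft from B.
ΣF_x = 0: B_x + 1400 = 0 → B_x = -1400 lb.
ΣF_y = 0: B_y − 239.7·3.7 − 1400 = 0 → B_y = 2287 lb.
ΣM about B: M_B − (239.7·3.7)·4.75 − 1400·2.9 = 0 → M_B = 8273 lb·ft.

B_x = -1400 lb, B_y = 2287 lb, M_B = 8273 lb·ft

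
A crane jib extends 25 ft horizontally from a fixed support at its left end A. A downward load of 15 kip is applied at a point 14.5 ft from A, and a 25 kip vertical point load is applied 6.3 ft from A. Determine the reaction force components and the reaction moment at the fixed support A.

A_x = 0, A_y = 40.00 kip, M_A = 375.0 kip·ft

ΣF_x = 0: A_x = 0.
ΣF_y = 0: A_y − 15 − 25 = 0 → A_y = 40.00 kip.
ΣM about A: M_A − 15·14.5 − 25·6.3 = 0 → M_A = 375.0 kip·ft.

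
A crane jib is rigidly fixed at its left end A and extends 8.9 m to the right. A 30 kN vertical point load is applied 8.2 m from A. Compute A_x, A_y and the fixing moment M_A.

A_x = 0, A_y = 30.00 kN, M_A = 246.0 kN·m

ΣF_x = 0: A_x = 0.
ΣF_y = 0: A_y − 30 = 0 → A_y = 30.00 kN.
ΣM about A: M_A − 30·8.2 = 0 → M_A = 246.0 kN·m.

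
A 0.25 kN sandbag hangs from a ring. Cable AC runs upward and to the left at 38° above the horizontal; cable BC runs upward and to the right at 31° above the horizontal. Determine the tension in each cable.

T_AC = 0.2295 kN, T_BC = 0.2110 kN

ΣF_x = 0: −T_AC·cos38° + T_BC·cos31° = 0 → T_BC = 0.91932·T_AC.
ΣF_y = 0: T_AC·sin38° + T_BC·sin31° = 0.25.
Substitute: T_AC·(0.615661 + 0.91932·0.515038) = 0.25 → T_AC = 0.229538 ≈ 0.2295 kN.
Then T_BC = 0.91932 × 0.229538 = 0.2110 kN.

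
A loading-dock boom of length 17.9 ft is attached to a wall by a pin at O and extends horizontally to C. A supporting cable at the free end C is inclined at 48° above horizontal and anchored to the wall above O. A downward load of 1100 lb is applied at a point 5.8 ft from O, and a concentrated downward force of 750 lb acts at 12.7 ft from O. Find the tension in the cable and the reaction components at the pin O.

T = 1196 lb, O_x = 800.1 lb, O_y = 961.5 lb

ΣM about O: T·sin48°·17.9 − 1100·5.8 − 750·12.7 = 0 → T = 15905/(17.9·0.743145) = 1195.66 ≈ 1196 lb.
ΣF_x = 0: O_x − T·cos48° = 0 → O_x = 1195.66 × 0.669131 = 800.1 lb.
ΣF_y = 0: O_y + T·sin48° − 1100 − 750 = 0 → O_y = 1850 − 1195.66 × 0.743145 = 961.5 lb.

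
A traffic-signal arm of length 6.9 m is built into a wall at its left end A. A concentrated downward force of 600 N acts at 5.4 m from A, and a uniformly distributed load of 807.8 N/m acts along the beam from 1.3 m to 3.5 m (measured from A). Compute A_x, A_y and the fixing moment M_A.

Resultant of the distributed load: 807.8 × 2.2 = 1777.16 N at 2.4 m from A.
ΣF_x = 0: A_x = 0.
ΣF_y = 0: A_y − 600 − 807.8·2.2 = 0 → A_y = 2377 N.
ΣM about A: M_A − 600·5.4 − (807.8·2.2)·2.4 = 0 → M_A = 7505 N·m.

A_x = 0, A_y = 2377 N, M_A = 7505 N·m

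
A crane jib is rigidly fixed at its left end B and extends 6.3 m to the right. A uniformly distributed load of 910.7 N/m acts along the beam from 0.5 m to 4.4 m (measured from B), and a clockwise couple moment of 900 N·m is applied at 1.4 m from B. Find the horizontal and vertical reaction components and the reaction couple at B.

B_x = 0, B_y = 3552 N, M_B = 9602 N·m

Resultant of the distributed load: 910.7 × 3.9 = 3551.73 N at 2.45 m from B.
ΣF_x = 0: B_x = 0.
ΣF_y = 0: B_y − 910.7·3.9 = 0 → B_y = 3552 N.
ΣM about B: M_B − (910.7·3.9)·2.45 − 900 = 0 → M_B = 9602 N·m.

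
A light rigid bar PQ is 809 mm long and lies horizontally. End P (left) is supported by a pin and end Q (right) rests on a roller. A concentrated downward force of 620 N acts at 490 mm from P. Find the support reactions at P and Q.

P_x = 0, P_y = 244.5 N, Q_y = 375.5 N

Moments about P: Q_y·809 − 620·490 = 0 → Q_y = 303800/809 = 375.525 ≈ 375.5 N.
ΣF_y = 0: P_y + 375.525 − 620 = 0 → P_y = 244.5 N.
ΣF_x = 0: no horizontal applied forces, so P_x = 0.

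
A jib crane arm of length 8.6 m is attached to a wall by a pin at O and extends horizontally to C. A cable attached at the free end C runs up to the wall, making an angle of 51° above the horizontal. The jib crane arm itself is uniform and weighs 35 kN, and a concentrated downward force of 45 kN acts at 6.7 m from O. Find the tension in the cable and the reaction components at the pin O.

T = 67.63 kN, O_x = 42.56 kN, O_y = 27.44 kN

ΣM about O: T·sin51°·8.6 − 35·4.3 − 45·6.7 = 0 → T = 452/(8.6·0.777146) = 67.6297 ≈ 67.63 kN.
ΣF_x = 0: O_x − T·cos51° = 0 → O_x = 67.6297 × 0.62932 = 42.56 kN.
ΣF_y = 0: O_y + T·sin51° − 35 − 45 = 0 → O_y = 80 − 67.6297 × 0.777146 = 27.44 kN.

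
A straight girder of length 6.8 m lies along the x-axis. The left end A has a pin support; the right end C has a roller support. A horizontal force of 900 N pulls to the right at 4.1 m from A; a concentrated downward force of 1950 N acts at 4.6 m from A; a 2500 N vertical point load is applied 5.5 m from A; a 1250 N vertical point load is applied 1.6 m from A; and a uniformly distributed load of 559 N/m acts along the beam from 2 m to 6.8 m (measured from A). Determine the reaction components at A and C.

Resultant of the distributed load: 559 × 4.8 = 2683.2 N at 4.4 m from A.
ΣM about A: C_y·6.8 − 1950·4.6 − 2500·5.5 − 1250·1.6 − (559·4.8)·4.4 = 0 → C_y = 36526.08/6.8 = 5371.48 ≈ 5371 N.
ΣF_y = 0: A_y + 5371.48 − 1950 − 2500 − 1250 − 559·4.8 = 0 → A_y = 3012 N.
ΣF_x = 0: A_x + 900 = 0 → A_x = -900.0 N.

A_x = -900.0 N, A_y = 3012 N, C_y = 5371 N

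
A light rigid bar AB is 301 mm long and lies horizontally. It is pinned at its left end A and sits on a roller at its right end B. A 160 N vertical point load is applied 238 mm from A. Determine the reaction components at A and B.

Taking moments about A: B_y·301 − 160·238 = 0 → B_y = 38080/301 = 126.512 ≈ 126.5 N.
ΣF_y = 0: A_y + 126.512 − 160 = 0 → A_y = 33.49 N.
ΣF_x = 0: no horizontal applied forces, so A_x = 0.

A_x = 0, A_y = 33.49 N, B_y = 126.5 N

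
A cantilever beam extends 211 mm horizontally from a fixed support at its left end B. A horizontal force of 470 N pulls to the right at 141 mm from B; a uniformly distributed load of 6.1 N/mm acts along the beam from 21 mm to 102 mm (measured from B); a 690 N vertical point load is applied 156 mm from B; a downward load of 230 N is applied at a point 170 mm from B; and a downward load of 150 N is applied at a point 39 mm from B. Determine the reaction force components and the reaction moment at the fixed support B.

B_x = -470.0 N, B_y = 1564 N, M_B = 183000 N·mm

Resultant of the distributed load: 6.1 × 81 = 494.1 N at 61.5 mm from B.
ΣF_x = 0: B_x + 470 = 0 → B_x = -470.0 N.
ΣF_y = 0: B_y − 6.1·81 − 690 − 230 − 150 = 0 → B_y = 1564 N.
ΣM about B: M_B − (6.1·81)·61.5 − 690·156 − 230·170 − 150·39 = 0 → M_B = 183000 N·mm.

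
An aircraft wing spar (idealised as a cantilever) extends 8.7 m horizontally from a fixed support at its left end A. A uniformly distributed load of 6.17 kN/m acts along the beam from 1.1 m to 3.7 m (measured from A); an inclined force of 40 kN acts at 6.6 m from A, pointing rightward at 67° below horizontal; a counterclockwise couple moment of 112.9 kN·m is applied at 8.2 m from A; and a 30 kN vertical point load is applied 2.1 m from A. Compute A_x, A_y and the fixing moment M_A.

Resultant of the distributed load: 6.17 × 2.6 = 16.042 kN at 2.4 m from A.
ΣF_x = 0: A_x + 40·cos67° = 0 → A_x = -15.63 kN.
ΣF_y = 0: A_y − 6.17·2.6 − 40·sin67° − 30 = 0 → A_y = 82.86 kN.
ΣM about A: M_A − (6.17·2.6)·2.4 − 40·sin67°·6.6 + 112.9 − 30·2.1 = 0 → M_A = 231.6 kN·m.

A_x = -15.63 kN, A_y = 82.86 kN, M_A = 231.6 kN·m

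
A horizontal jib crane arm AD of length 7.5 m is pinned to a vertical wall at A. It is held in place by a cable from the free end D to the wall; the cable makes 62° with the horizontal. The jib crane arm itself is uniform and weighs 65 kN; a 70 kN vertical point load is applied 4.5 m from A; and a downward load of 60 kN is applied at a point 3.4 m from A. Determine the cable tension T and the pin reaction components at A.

T = 115.2 kN, A_x = 54.07 kN, A_y = 93.30 kN

ΣM about A: T·sin62°·7.5 − 65·3.75 − 70·4.5 − 60·3.4 = 0 → T = 762.75/(7.5·0.882948) = 115.182 ≈ 115.2 kN.
ΣF_x = 0: A_x − T·cos62° = 0 → A_x = 115.182 × 0.469472 = 54.07 kN.
ΣF_y = 0: A_y + T·sin62° − 65 − 70 − 60 = 0 → A_y = 195 − 115.182 × 0.882948 = 93.30 kN.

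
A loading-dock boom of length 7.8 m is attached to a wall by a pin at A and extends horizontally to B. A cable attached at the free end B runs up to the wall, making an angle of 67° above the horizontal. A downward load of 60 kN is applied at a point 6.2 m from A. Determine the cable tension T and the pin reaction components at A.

T = 51.81 kN, A_x = 20.24 kN, A_y = 12.31 kN

ΣM about A: T·sin67°·7.8 − 60·6.2 = 0 → T = 372/(7.8·0.920505) = 51.811 ≈ 51.81 kN.
ΣF_x = 0: A_x − T·cos67° = 0 → A_x = 51.811 × 0.390731 = 20.24 kN.
ΣF_y = 0: A_y + T·sin67° − 60 = 0 → A_y = 60 − 51.811 × 0.920505 = 12.31 kN.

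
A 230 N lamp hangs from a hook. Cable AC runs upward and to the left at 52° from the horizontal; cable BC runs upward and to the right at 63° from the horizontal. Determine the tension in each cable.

ΣF_x = 0: −T_AC·cos52° + T_BC·cos63° = 0 → T_BC = 1.35611·T_AC.
ΣF_y = 0: T_AC·sin52° + T_BC·sin63° = 230.
Substitute: T_AC·(0.788011 + 1.35611·0.891007) = 230 → T_AC = 115.212 ≈ 115.2 N.
Then T_BC = 1.35611 × 115.212 = 156.2 N.

T_AC = 115.2 N, T_BC = 156.2 N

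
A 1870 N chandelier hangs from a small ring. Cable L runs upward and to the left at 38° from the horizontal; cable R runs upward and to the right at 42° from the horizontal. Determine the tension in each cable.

ΣF_x = 0: −T_L·cos38° + T_R·cos42° = 0 → T_R = 1.06037·T_L.
ΣF_y = 0: T_L·sin38° + T_R·sin42° = 1870.
Substitute: T_L·(0.615661 + 1.06037·0.669131) = 1870 → T_L = 1411.12 ≈ 1411 N.
Then T_R = 1.06037 × 1411.12 = 1496 N.

T_L = 1411 N, T_R = 1496 N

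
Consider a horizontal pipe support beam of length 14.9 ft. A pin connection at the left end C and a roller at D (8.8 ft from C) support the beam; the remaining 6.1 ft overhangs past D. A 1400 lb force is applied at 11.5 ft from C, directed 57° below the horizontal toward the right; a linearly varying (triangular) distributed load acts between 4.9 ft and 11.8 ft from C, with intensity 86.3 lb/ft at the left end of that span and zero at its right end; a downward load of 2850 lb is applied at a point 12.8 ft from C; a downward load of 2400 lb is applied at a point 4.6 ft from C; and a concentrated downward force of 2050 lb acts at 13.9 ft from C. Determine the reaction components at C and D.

Resultant of the triangular load: ½ × 86.3 × 6.9 = 297.735 lb, acting at 7.2 ft from C (one-third of the span from the peak).
ΣM about C: D_y·8.8 − 1400·sin57°·11.5 − (½·86.3·6.9)·7.2 − 2850·12.8 − 2400·4.6 − 2050·13.9 = 0 → D_y = 91661.3/8.8 = 10416.1 ≈ 10420 lb.
ΣF_y = 0: C_y + 10416.1 − 1400·sin57° − ½·86.3·6.9 − 2850 − 2400 − 2050 = 0 → C_y = -1644 lb.
ΣF_x = 0: C_x + 1400·cos57° = 0 → C_x = -762.5 lb.

C_x = -762.5 lb, C_y = -1644 lb, D_y = 10420 lb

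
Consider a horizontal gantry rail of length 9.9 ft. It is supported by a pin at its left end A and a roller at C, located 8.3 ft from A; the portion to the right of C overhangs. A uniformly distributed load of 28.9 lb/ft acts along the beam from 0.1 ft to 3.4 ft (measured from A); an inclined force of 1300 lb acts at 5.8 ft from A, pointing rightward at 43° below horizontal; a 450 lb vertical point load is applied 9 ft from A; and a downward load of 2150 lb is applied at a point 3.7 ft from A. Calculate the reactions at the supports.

A_x = -950.8 lb, A_y = 1496 lb, C_y = 2086 lb

Resultant of the distributed load: 28.9 × 3.3 = 95.37 lb at 1.75 ft from A.
Taking moments about A: C_y·8.3 − (28.9·3.3)·1.75 − 1300·sin43°·5.8 − 450·9 − 2150·3.7 = 0 → C_y = 17314.2/8.3 = 2086.05 ≈ 2086 lb.
ΣF_y = 0: A_y + 2086.05 − 28.9·3.3 − 1300·sin43° − 450 − 2150 = 0 → A_y = 1496 lb.
ΣF_x = 0: A_x + 1300·cos43° = 0 → A_x = -950.8 lb.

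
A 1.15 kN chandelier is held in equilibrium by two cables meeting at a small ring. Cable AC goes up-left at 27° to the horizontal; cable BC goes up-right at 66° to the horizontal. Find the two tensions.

ΣF_x = 0: −T_AC·cos27° + T_BC·cos66° = 0 → T_BC = 2.19062·T_AC.
ΣF_y = 0: T_AC·sin27° + T_BC·sin66° = 1.15.
Substitute: T_AC·(0.45399 + 2.19062·0.913545) = 1.15 → T_AC = 0.46839 ≈ 0.4684 kN.
Then T_BC = 2.19062 × 0.46839 = 1.026 kN.

T_AC = 0.4684 kN, T_BC = 1.026 kN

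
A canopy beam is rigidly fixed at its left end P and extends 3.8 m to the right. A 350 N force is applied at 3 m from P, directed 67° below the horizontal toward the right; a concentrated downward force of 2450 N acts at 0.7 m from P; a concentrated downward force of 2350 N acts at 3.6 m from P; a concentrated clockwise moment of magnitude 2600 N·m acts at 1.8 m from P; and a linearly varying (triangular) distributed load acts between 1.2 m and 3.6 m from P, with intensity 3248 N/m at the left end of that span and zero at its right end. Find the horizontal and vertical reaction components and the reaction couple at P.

Resultant of the triangular load: ½ × 3248 × 2.4 = 3897.6 N, acting at 2 m from P (one-third of the span from the peak).
ΣF_x = 0: P_x + 350·cos67° = 0 → P_x = -136.8 N.
ΣF_y = 0: P_y − 350·sin67° − 2450 − 2350 − ½·3248·2.4 = 0 → P_y = 9020 N.
ΣM about P: M_P − 350·sin67°·3 − 2450·0.7 − 2350·3.6 − 2600 − (½·3248·2.4)·2 = 0 → M_P = 21540 N·m.

P_x = -136.8 N, P_y = 9020 N, M_P = 21540 N·m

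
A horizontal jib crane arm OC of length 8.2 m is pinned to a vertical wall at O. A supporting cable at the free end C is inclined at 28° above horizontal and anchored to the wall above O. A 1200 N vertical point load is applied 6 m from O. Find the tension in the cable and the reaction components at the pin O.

T = 1870 N, O_x = 1651 N, O_y = 322.0 N

ΣM about O: T·sin28°·8.2 − 1200·6 = 0 → T = 7200/(8.2·0.469472) = 1870.29 ≈ 1870 N.
ΣF_x = 0: O_x − T·cos28° = 0 → O_x = 1870.29 × 0.882948 = 1651 N.
ΣF_y = 0: O_y + T·sin28° − 1200 = 0 → O_y = 1200 − 1870.29 × 0.469472 = 322.0 N.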